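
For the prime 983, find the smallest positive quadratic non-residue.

(2/983) = +1, so 2 is a residue.
(3/983) = +1, so 3 is a residue.
(4/983) = +1, so 4 is a residue.
(5/983) = −1, so 5 is the smallest positive non-residue mod 983.

5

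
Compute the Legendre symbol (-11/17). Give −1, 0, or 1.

Euler's criterion: (-11/17) ≡ 6^8 (mod 17).
6^2 ≡ 2 (mod 17)
6^4 ≡ 4 (mod 17)
6^8 ≡ 16 (mod 17)
6^8 = 6^(8) ≡ 16 (mod 17).
Result is 16 ≡ −1, so (-11/17) = −1.

-1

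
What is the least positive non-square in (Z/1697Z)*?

3

(2/1697) = +1, so 2 is a residue.
(3/1697) = −1, so 3 is the smallest positive non-residue mod 1697.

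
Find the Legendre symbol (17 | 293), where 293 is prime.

1

Reciprocity: 17 ≡ 1 and 293 ≡ 1 (mod 4), so (17/293) = +(293/17).
Reduce top mod 17: now compute (4/17).
Pull out 2^2: since 17 ≡ 1 (mod 8), (2/17) = +1, so (2/17)^2 = +1.
Reached (1/17) = 1. Collecting the sign flips along the way, the symbol is +1.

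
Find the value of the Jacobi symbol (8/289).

Pull out 2^3: since 289 ≡ 1 (mod 8), (2/289) = +1, so (2/289)^3 = +1.
Reached (1/289) = 1. Collecting the sign flips along the way, the symbol is +1.

1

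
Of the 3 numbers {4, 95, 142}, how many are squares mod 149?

3

(4/149) = +1 → QR.
(95/149) = +1 → QR.
(142/149) = +1 → QR.
Total quadratic residues among the 3: 3.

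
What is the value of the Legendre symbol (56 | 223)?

1

Euler's criterion: (56/223) ≡ 56^111 (mod 223).
56^2 ≡ 14 (mod 223)
56^4 ≡ 196 (mod 223)
56^8 ≡ 60 (mod 223)
56^16 ≡ 32 (mod 223)
56^32 ≡ 132 (mod 223)
56^64 ≡ 30 (mod 223)
56^111 = 56^(64+32+8+4+2+1) ≡ 1 (mod 223).
Result is 1, so (56/223) = 1.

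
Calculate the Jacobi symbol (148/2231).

1

Pull out 2^2: since 2231 ≡ 7 (mod 8), (2/2231) = +1, so (2/2231)^2 = +1.
Reciprocity: 37 ≡ 1 and 2231 ≡ 3 (mod 4), so (37/2231) = +(2231/37).
Reduce top mod 37: now compute (11/37).
Reciprocity: 11 ≡ 3 and 37 ≡ 1 (mod 4), so (11/37) = +(37/11).
Reduce top mod 11: now compute (4/11).
Pull out 2^2: since 11 ≡ 3 (mod 8), (2/11) = -1, so (2/11)^2 = +1.
Reached (1/11) = 1. Collecting the sign flips along the way, the symbol is +1.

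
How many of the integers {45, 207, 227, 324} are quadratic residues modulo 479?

3

(45/479) = +1 → QR.
(207/479) = +1 → QR.
(227/479) = -1 → non-residue.
(324/479) = +1 → QR.
Total quadratic residues among the 4: 3.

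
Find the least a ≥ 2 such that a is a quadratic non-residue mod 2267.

(2/2267) = −1, so 2 is the smallest positive non-residue mod 2267.

2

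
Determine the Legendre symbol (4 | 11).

1

Pull out 2^2: since 11 ≡ 3 (mod 8), (2/11) = -1, so (2/11)^2 = +1.
Reached (1/11) = 1. Collecting the sign flips along the way, the symbol is +1.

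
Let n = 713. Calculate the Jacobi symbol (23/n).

0

Reciprocity: 23 ≡ 3 and 713 ≡ 1 (mod 4), so (23/713) = +(713/23).
Reduce top mod 23: now compute (0/23).
Top reduces to 0: gcd > 1, so the symbol is 0.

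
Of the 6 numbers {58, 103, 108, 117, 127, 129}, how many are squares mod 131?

4

(58/131) = +1 → QR.
(103/131) = -1 → non-residue.
(108/131) = +1 → QR.
(117/131) = +1 → QR.
(127/131) = -1 → non-residue.
(129/131) = +1 → QR.
Total quadratic residues among the 6: 4.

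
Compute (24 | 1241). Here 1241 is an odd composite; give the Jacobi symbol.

Pull out 2^3: since 1241 ≡ 1 (mod 8), (2/1241) = +1, so (2/1241)^3 = +1.
Reciprocity: 3 ≡ 3 and 1241 ≡ 1 (mod 4), so (3/1241) = +(1241/3).
Reduce top mod 3: now compute (2/3).
Pull out 2: since 3 ≡ 3 (mod 8), (2/3) = -1.
Reached (1/3) = 1. Collecting the sign flips along the way, the symbol is -1.

-1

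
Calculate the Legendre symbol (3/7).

-1

Euler's criterion: (3/7) ≡ 3^3 (mod 7).
3^2 ≡ 2 (mod 7)
3^3 = 3^(2+1) ≡ 6 (mod 7).
Result is 6 ≡ −1, so (3/7) = −1.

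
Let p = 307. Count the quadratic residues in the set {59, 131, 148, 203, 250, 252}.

3

(59/307) = -1 → non-residue.
(131/307) = -1 → non-residue.
(148/307) = +1 → QR.
(203/307) = -1 → non-residue.
(250/307) = +1 → QR.
(252/307) = +1 → QR.
Total quadratic residues among the 6: 3.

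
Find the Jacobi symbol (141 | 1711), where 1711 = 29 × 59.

-1

Reciprocity: 141 ≡ 1 and 1711 ≡ 3 (mod 4), so (141/1711) = +(1711/141).
Reduce top mod 141: now compute (19/141).
Reciprocity: 19 ≡ 3 and 141 ≡ 1 (mod 4), so (19/141) = +(141/19).
Reduce top mod 19: now compute (8/19).
Pull out 2^3: since 19 ≡ 3 (mod 8), (2/19) = -1, so (2/19)^3 = -1.
Reached (1/19) = 1. Collecting the sign flips along the way, the symbol is -1.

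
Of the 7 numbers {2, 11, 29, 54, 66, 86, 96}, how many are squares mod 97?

6

(2/97) = +1 → QR.
(11/97) = +1 → QR.
(29/97) = -1 → non-residue.
(54/97) = +1 → QR.
(66/97) = +1 → QR.
(86/97) = +1 → QR.
(96/97) = +1 → QR.
Total quadratic residues among the 7: 6.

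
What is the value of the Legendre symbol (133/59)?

Euler's criterion: (133/59) ≡ 15^29 (mod 59).
15^2 ≡ 48 (mod 59)
15^4 ≡ 3 (mod 59)
15^8 ≡ 9 (mod 59)
15^16 ≡ 22 (mod 59)
15^29 = 15^(16+8+4+1) ≡ 1 (mod 59).
Result is 1, so (133/59) = 1.

1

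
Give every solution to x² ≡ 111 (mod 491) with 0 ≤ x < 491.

Since 491 ≡ 3 (mod 4), a square root of 111 is 111^((491+1)/4) = 111^123 mod 491.
Repeated squaring: 111^2≡46, 111^4≡152, 111^8≡27, 111^16≡238, 111^32≡179, 111^64≡126 (mod 491).
111^123 = 111^(64+32+16+8+2+1) ≡ 354 (mod 491).
Check: 354² = 125316 ≡ 111 (mod 491). The two roots are 137 and 354.

137, 354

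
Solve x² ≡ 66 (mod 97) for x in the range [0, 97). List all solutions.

97 ≡ 1 (mod 4), so we find a root by search.
Trying successive values, 39² = 1521 ≡ 66 (mod 97). The other root is 97 − 39 = 58.

39, 58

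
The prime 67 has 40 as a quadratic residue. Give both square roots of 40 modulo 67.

24, 43

Since 67 ≡ 3 (mod 4), a square root of 40 is 40^((67+1)/4) = 40^17 mod 67.
Repeated squaring: 40^2≡59, 40^4≡64, 40^8≡9, 40^16≡14 (mod 67).
40^17 = 40^(16+1) ≡ 24 (mod 67).
Check: 24² = 576 ≡ 40 (mod 67). The two roots are 24 and 43.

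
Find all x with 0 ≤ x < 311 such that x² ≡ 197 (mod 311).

96, 215

Since 311 ≡ 3 (mod 4), a square root of 197 is 197^((311+1)/4) = 197^78 mod 311.
Repeated squaring: 197^2≡245, 197^4≡2, 197^8≡4, 197^16≡16, 197^32≡256, 197^64≡226 (mod 311).
197^78 = 197^(64+8+4+2) ≡ 96 (mod 311).
Check: 96² = 9216 ≡ 197 (mod 311). The two roots are 96 and 215.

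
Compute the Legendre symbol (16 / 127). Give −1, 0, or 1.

Pull out 2^4: since 127 ≡ 7 (mod 8), (2/127) = +1, so (2/127)^4 = +1.
Reached (1/127) = 1. Collecting the sign flips along the way, the symbol is +1.

1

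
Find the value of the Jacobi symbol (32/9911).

Pull out 2^5: since 9911 ≡ 7 (mod 8), (2/9911) = +1, so (2/9911)^5 = +1.
Reached (1/9911) = 1. Collecting the sign flips along the way, the symbol is +1.

1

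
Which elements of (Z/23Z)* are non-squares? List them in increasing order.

Square k = 1,…,11 (k and 23−k give the same square):
1²=1, 2²=4, 3²=9, 4²=16, 5²≡2, 6²≡13, 7²≡3, 8²≡18, 9²≡12, 10²≡8, 11²≡6 (mod 23).
The residues are {1, 2, 3, 4, 6, 8, 9, 12, 13, 16, 18}; the non-residues are the remaining 11 nonzero classes.

5 7 10 11 14 15 17 19 20 21 22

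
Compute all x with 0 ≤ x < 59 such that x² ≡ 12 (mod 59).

Since 59 ≡ 3 (mod 4), a square root of 12 is 12^((59+1)/4) = 12^15 mod 59.
Repeated squaring: 12^2≡26, 12^4≡27, 12^8≡21 (mod 59).
12^15 = 12^(8+4+2+1) ≡ 22 (mod 59).
Check: 22² = 484 ≡ 12 (mod 59). The two roots are 22 and 37.

22, 37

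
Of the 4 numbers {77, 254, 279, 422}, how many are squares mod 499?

2

(77/499) = +1 → QR.
(254/499) = -1 → non-residue.
(279/499) = +1 → QR.
(422/499) = -1 → non-residue.
Total quadratic residues among the 4: 2.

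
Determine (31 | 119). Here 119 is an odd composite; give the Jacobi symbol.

1

Reciprocity: 31 ≡ 3 and 119 ≡ 3 (mod 4), so (31/119) = −(119/31).
Reduce top mod 31: now compute (26/31).
Pull out 2: since 31 ≡ 7 (mod 8), (2/31) = +1.
Reciprocity: 13 ≡ 1 and 31 ≡ 3 (mod 4), so (13/31) = +(31/13).
Reduce top mod 13: now compute (5/13).
Reciprocity: 5 ≡ 1 and 13 ≡ 1 (mod 4), so (5/13) = +(13/5).
Reduce top mod 5: now compute (3/5).
Reciprocity: 3 ≡ 3 and 5 ≡ 1 (mod 4), so (3/5) = +(5/3).
Reduce top mod 3: now compute (2/3).
Pull out 2: since 3 ≡ 3 (mod 8), (2/3) = -1.
Reached (1/3) = 1. Collecting the sign flips along the way, the symbol is +1.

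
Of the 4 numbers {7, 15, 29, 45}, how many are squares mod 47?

(7/47) = +1 → QR.
(15/47) = -1 → non-residue.
(29/47) = -1 → non-residue.
(45/47) = -1 → non-residue.
Total quadratic residues among the 4: 1.

1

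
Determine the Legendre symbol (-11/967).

First reduce: -11 ≡ 956 (mod 967).
Pull out 2^2: since 967 ≡ 7 (mod 8), (2/967) = +1, so (2/967)^2 = +1.
Reciprocity: 239 ≡ 3 and 967 ≡ 3 (mod 4), so (239/967) = −(967/239).
Reduce top mod 239: now compute (11/239).
Reciprocity: 11 ≡ 3 and 239 ≡ 3 (mod 4), so (11/239) = −(239/11).
Reduce top mod 11: now compute (8/11).
Pull out 2^3: since 11 ≡ 3 (mod 8), (2/11) = -1, so (2/11)^3 = -1.
Reached (1/11) = 1. Collecting the sign flips along the way, the symbol is -1.

-1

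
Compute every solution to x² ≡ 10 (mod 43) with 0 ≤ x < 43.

15, 28

Since 43 ≡ 3 (mod 4), a square root of 10 is 10^((43+1)/4) = 10^11 mod 43.
Repeated squaring: 10^2≡14, 10^4≡24, 10^8≡17 (mod 43).
10^11 = 10^(8+2+1) ≡ 15 (mod 43).
Check: 15² = 225 ≡ 10 (mod 43). The two roots are 15 and 28.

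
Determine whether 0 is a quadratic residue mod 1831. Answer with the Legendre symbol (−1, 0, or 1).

0

Top reduces to 0: gcd > 1, so the symbol is 0.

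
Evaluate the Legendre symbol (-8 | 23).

-1

Euler's criterion: (-8/23) ≡ 15^11 (mod 23).
15^2 ≡ 18 (mod 23)
15^4 ≡ 2 (mod 23)
15^8 ≡ 4 (mod 23)
15^11 = 15^(8+2+1) ≡ 22 (mod 23).
Result is 22 ≡ −1, so (-8/23) = −1.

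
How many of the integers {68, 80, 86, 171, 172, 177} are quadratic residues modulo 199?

(68/199) = -1 → non-residue.
(80/199) = +1 → QR.
(86/199) = +1 → QR.
(171/199) = -1 → non-residue.
(172/199) = +1 → QR.
(177/199) = +1 → QR.
Total quadratic residues among the 6: 4.

4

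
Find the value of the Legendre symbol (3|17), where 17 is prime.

-1

Reciprocity: 3 ≡ 3 and 17 ≡ 1 (mod 4), so (3/17) = +(17/3).
Reduce top mod 3: now compute (2/3).
Pull out 2: since 3 ≡ 3 (mod 8), (2/3) = -1.
Reached (1/3) = 1. Collecting the sign flips along the way, the symbol is -1.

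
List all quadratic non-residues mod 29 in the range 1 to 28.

2,3,8,10,11,12,14,15,17,18,19,21,26,27

Square k = 1,…,14 (k and 29−k give the same square):
1²=1, 2²=4, 3²=9, 4²=16, 5²=25, 6²≡7, 7²≡20, 8²≡6, 9²≡23, 10²≡13, 11²≡5, 12²≡28, 13²≡24, 14²≡22 (mod 29).
The residues are {1, 4, 5, 6, 7, 9, 13, 16, 20, 22, 23, 24, 25, 28}; the non-residues are the remaining 14 nonzero classes.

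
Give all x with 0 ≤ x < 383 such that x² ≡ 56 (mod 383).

124, 259

Since 383 ≡ 3 (mod 4), a square root of 56 is 56^((383+1)/4) = 56^96 mod 383.
Repeated squaring: 56^2≡72, 56^4≡205, 56^8≡278, 56^16≡301, 56^32≡213, 56^64≡175 (mod 383).
56^96 = 56^(64+32) ≡ 124 (mod 383).
Check: 124² = 15376 ≡ 56 (mod 383). The two roots are 124 and 259.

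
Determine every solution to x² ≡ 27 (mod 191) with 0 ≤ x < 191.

Since 191 ≡ 3 (mod 4), a square root of 27 is 27^((191+1)/4) = 27^48 mod 191.
Repeated squaring: 27^2≡156, 27^4≡79, 27^8≡129, 27^16≡24, 27^32≡3 (mod 191).
27^48 = 27^(32+16) ≡ 72 (mod 191).
Check: 72² = 5184 ≡ 27 (mod 191). The two roots are 72 and 119.

72, 119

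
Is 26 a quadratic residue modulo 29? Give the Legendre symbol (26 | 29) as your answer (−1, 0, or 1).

-1

Pull out 2: since 29 ≡ 5 (mod 8), (2/29) = -1.
Reciprocity: 13 ≡ 1 and 29 ≡ 1 (mod 4), so (13/29) = +(29/13).
Reduce top mod 13: now compute (3/13).
Reciprocity: 3 ≡ 3 and 13 ≡ 1 (mod 4), so (3/13) = +(13/3).
Reduce top mod 3: now compute (1/3).
Reached (1/3) = 1. Collecting the sign flips along the way, the symbol is -1.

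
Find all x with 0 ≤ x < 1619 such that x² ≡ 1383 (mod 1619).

319, 1300

Since 1619 ≡ 3 (mod 4), a square root of 1383 is 1383^((1619+1)/4) = 1383^405 mod 1619.
Repeated squaring: 1383^2≡650, 1383^4≡1560, 1383^8≡243, 1383^16≡765, 1383^32≡766, 1383^64≡678, 1383^128≡1507, 1383^256≡1211 (mod 1619).
1383^405 = 1383^(256+128+16+4+1) ≡ 319 (mod 1619).
Check: 319² = 101761 ≡ 1383 (mod 1619). The two roots are 319 and 1300.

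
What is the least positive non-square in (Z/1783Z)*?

(2/1783) = +1, so 2 is a residue.
(3/1783) = −1, so 3 is the smallest positive non-residue mod 1783.

3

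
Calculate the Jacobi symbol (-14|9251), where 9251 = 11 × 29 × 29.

-1

First reduce: -14 ≡ 9237 (mod 9251).
Reciprocity: 9237 ≡ 1 and 9251 ≡ 3 (mod 4), so (9237/9251) = +(9251/9237).
Reduce top mod 9237: now compute (14/9237).
Pull out 2: since 9237 ≡ 5 (mod 8), (2/9237) = -1.
Reciprocity: 7 ≡ 3 and 9237 ≡ 1 (mod 4), so (7/9237) = +(9237/7).
Reduce top mod 7: now compute (4/7).
Pull out 2^2: since 7 ≡ 7 (mod 8), (2/7) = +1, so (2/7)^2 = +1.
Reached (1/7) = 1. Collecting the sign flips along the way, the symbol is -1.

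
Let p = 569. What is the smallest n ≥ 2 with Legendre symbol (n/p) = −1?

(2/569) = +1, so 2 is a residue.
(3/569) = −1, so 3 is the smallest positive non-residue mod 569.

3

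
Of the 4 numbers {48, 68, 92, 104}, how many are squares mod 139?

(48/139) = -1 → non-residue.
(68/139) = -1 → non-residue.
(92/139) = -1 → non-residue.
(104/139) = -1 → non-residue.
Total quadratic residues among the 4: 0.

0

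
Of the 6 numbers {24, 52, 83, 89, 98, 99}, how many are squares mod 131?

(24/131) = -1 → non-residue.
(52/131) = +1 → QR.
(83/131) = -1 → non-residue.
(89/131) = +1 → QR.
(98/131) = -1 → non-residue.
(99/131) = +1 → QR.
Total quadratic residues among the 6: 3.

3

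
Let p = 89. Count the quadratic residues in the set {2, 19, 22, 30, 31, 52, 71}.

3

(2/89) = +1 → QR.
(19/89) = -1 → non-residue.
(22/89) = +1 → QR.
(30/89) = -1 → non-residue.
(31/89) = -1 → non-residue.
(52/89) = -1 → non-residue.
(71/89) = +1 → QR.
Total quadratic residues among the 7: 3.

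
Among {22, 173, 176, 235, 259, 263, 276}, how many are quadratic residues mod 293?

(22/293) = +1 → QR.
(173/293) = -1 → non-residue.
(176/293) = -1 → non-residue.
(235/293) = +1 → QR.
(259/293) = -1 → non-residue.
(263/293) = -1 → non-residue.
(276/293) = +1 → QR.
Total quadratic residues among the 7: 3.

3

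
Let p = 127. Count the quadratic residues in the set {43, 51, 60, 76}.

2

(43/127) = -1 → non-residue.
(51/127) = -1 → non-residue.
(60/127) = +1 → QR.
(76/127) = +1 → QR.
Total quadratic residues among the 4: 2.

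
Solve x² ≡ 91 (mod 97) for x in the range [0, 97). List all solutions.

97 ≡ 1 (mod 4), so we find a root by search.
Trying successive values, 24² = 576 ≡ 91 (mod 97). The other root is 97 − 24 = 73.

24, 73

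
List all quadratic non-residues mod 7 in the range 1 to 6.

Square k = 1,…,3 (k and 7−k give the same square):
1²=1, 2²=4, 3²≡2 (mod 7).
The residues are {1, 2, 4}; the non-residues are the remaining 3 nonzero classes.

3,5,6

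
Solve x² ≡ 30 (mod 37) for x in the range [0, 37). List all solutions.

37 ≡ 1 (mod 4), so we find a root by search.
Trying successive values, 17² = 289 ≡ 30 (mod 37). The other root is 37 − 17 = 20.

17, 20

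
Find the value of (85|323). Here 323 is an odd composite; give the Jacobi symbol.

0

Reciprocity: 85 ≡ 1 and 323 ≡ 3 (mod 4), so (85/323) = +(323/85).
Reduce top mod 85: now compute (68/85).
Pull out 2^2: since 85 ≡ 5 (mod 8), (2/85) = -1, so (2/85)^2 = +1.
Reciprocity: 17 ≡ 1 and 85 ≡ 1 (mod 4), so (17/85) = +(85/17).
Reduce top mod 17: now compute (0/17).
Top reduces to 0: gcd > 1, so the symbol is 0.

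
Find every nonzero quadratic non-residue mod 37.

2 5 6 8 13 14 15 17 18 19 20 22 23 24 29 31 32 35

Square k = 1,…,18 (k and 37−k give the same square):
1²=1, 2²=4, 3²=9, 4²=16, 5²=25, 6²=36, 7²≡12, 8²≡27, 9²≡7, 10²≡26, 11²≡10, 12²≡33, 13²≡21, 14²≡11, 15²≡3, 16²≡34, 17²≡30, 18²≡28 (mod 37).
The residues are {1, 3, 4, 7, 9, 10, 11, 12, 16, 21, 25, 26, 27, 28, 30, 33, 34, 36}; the non-residues are the remaining 18 nonzero classes.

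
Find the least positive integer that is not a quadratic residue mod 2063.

(2/2063) = +1, so 2 is a residue.
(3/2063) = +1, so 3 is a residue.
(4/2063) = +1, so 4 is a residue.
(5/2063) = −1, so 5 is the smallest positive non-residue mod 2063.

5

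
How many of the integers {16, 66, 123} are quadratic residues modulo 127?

(16/127) = +1 → QR.
(66/127) = -1 → non-residue.
(123/127) = -1 → non-residue.
Total quadratic residues among the 3: 1.

1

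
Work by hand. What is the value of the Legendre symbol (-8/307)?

1

First reduce: -8 ≡ 299 (mod 307).
Reciprocity: 299 ≡ 3 and 307 ≡ 3 (mod 4), so (299/307) = −(307/299).
Reduce top mod 299: now compute (8/299).
Pull out 2^3: since 299 ≡ 3 (mod 8), (2/299) = -1, so (2/299)^3 = -1.
Reached (1/299) = 1. Collecting the sign flips along the way, the symbol is +1.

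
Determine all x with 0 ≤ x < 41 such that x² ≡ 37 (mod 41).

18, 23

41 ≡ 1 (mod 4), so we find a root by search.
Trying successive values, 18² = 324 ≡ 37 (mod 41). The other root is 41 − 18 = 23.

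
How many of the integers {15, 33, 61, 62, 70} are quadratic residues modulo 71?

1

(15/71) = +1 → QR.
(33/71) = -1 → non-residue.
(61/71) = -1 → non-residue.
(62/71) = -1 → non-residue.
(70/71) = -1 → non-residue.
Total quadratic residues among the 5: 1.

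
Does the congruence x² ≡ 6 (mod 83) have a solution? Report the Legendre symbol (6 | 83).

Pull out 2: since 83 ≡ 3 (mod 8), (2/83) = -1.
Reciprocity: 3 ≡ 3 and 83 ≡ 3 (mod 4), so (3/83) = −(83/3).
Reduce top mod 3: now compute (2/3).
Pull out 2: since 3 ≡ 3 (mod 8), (2/3) = -1.
Reached (1/3) = 1. Collecting the sign flips along the way, the symbol is -1.

-1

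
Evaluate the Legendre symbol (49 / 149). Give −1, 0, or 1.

Reciprocity: 49 ≡ 1 and 149 ≡ 1 (mod 4), so (49/149) = +(149/49).
Reduce top mod 49: now compute (2/49).
Pull out 2: since 49 ≡ 1 (mod 8), (2/49) = +1.
Reached (1/49) = 1. Collecting the sign flips along the way, the symbol is +1.

1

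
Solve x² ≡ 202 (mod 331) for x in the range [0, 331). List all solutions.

99, 232

Since 331 ≡ 3 (mod 4), a square root of 202 is 202^((331+1)/4) = 202^83 mod 331.
Repeated squaring: 202^2≡91, 202^4≡6, 202^8≡36, 202^16≡303, 202^32≡122, 202^64≡320 (mod 331).
202^83 = 202^(64+16+2+1) ≡ 232 (mod 331).
Check: 232² = 53824 ≡ 202 (mod 331). The two roots are 99 and 232.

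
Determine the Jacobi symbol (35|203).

0

Reciprocity: 35 ≡ 3 and 203 ≡ 3 (mod 4), so (35/203) = −(203/35).
Reduce top mod 35: now compute (28/35).
Pull out 2^2: since 35 ≡ 3 (mod 8), (2/35) = -1, so (2/35)^2 = +1.
Reciprocity: 7 ≡ 3 and 35 ≡ 3 (mod 4), so (7/35) = −(35/7).
Reduce top mod 7: now compute (0/7).
Top reduces to 0: gcd > 1, so the symbol is 0.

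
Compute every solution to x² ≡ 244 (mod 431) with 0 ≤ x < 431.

Since 431 ≡ 3 (mod 4), a square root of 244 is 244^((431+1)/4) = 244^108 mod 431.
Repeated squaring: 244^2≡58, 244^4≡347, 244^8≡160, 244^16≡171, 244^32≡364, 244^64≡179 (mod 431).
244^108 = 244^(64+32+8+4) ≡ 109 (mod 431).
Check: 109² = 11881 ≡ 244 (mod 431). The two roots are 109 and 322.

109, 322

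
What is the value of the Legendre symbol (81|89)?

1

Reciprocity: 81 ≡ 1 and 89 ≡ 1 (mod 4), so (81/89) = +(89/81).
Reduce top mod 81: now compute (8/81).
Pull out 2^3: since 81 ≡ 1 (mod 8), (2/81) = +1, so (2/81)^3 = +1.
Reached (1/81) = 1. Collecting the sign flips along the way, the symbol is +1.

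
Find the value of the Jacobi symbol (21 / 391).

Reciprocity: 21 ≡ 1 and 391 ≡ 3 (mod 4), so (21/391) = +(391/21).
Reduce top mod 21: now compute (13/21).
Reciprocity: 13 ≡ 1 and 21 ≡ 1 (mod 4), so (13/21) = +(21/13).
Reduce top mod 13: now compute (8/13).
Pull out 2^3: since 13 ≡ 5 (mod 8), (2/13) = -1, so (2/13)^3 = -1.
Reached (1/13) = 1. Collecting the sign flips along the way, the symbol is -1.

-1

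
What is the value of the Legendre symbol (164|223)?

1

Euler's criterion: (164/223) ≡ 164^111 (mod 223).
164^2 ≡ 136 (mod 223)
164^4 ≡ 210 (mod 223)
164^8 ≡ 169 (mod 223)
164^16 ≡ 17 (mod 223)
164^32 ≡ 66 (mod 223)
164^64 ≡ 119 (mod 223)
164^111 = 164^(64+32+8+4+2+1) ≡ 1 (mod 223).
Result is 1, so (164/223) = 1.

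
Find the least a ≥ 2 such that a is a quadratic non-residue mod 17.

3

(2/17) = +1, so 2 is a residue.
(3/17) = −1, so 3 is the smallest positive non-residue mod 17.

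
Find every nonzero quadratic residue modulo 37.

1, 3, 4, 7, 9, 10, 11, 12, 16, 21, 25, 26, 27, 28, 30, 33, 34, 36

Square k = 1,…,18 (k and 37−k give the same square):
1²=1, 2²=4, 3²=9, 4²=16, 5²=25, 6²=36, 7²≡12, 8²≡27, 9²≡7, 10²≡26, 11²≡10, 12²≡33, 13²≡21, 14²≡11, 15²≡3, 16²≡34, 17²≡30, 18²≡28 (mod 37).
So the quadratic residues mod 37 are {1, 3, 4, 7, 9, 10, 11, 12, 16, 21, 25, 26, 27, 28, 30, 33, 34, 36}.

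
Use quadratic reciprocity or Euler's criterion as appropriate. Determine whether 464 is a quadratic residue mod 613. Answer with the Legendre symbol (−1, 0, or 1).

1

Pull out 2^4: since 613 ≡ 5 (mod 8), (2/613) = -1, so (2/613)^4 = +1.
Reciprocity: 29 ≡ 1 and 613 ≡ 1 (mod 4), so (29/613) = +(613/29).
Reduce top mod 29: now compute (4/29).
Pull out 2^2: since 29 ≡ 5 (mod 8), (2/29) = -1, so (2/29)^2 = +1.
Reached (1/29) = 1. Collecting the sign flips along the way, the symbol is +1.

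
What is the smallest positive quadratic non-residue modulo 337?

5

(2/337) = +1, so 2 is a residue.
(3/337) = +1, so 3 is a residue.
(4/337) = +1, so 4 is a residue.
(5/337) = −1, so 5 is the smallest positive non-residue mod 337.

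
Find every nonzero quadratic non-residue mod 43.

2, 3, 5, 7, 8, 12, 18, 19, 20, 22, 26, 27, 28, 29, 30, 32, 33, 34, 37, 39, 42

Square k = 1,…,21 (k and 43−k give the same square):
1²=1, 2²=4, 3²=9, 4²=16, 5²=25, 6²=36, 7²≡6, 8²≡21, 9²≡38, 10²≡14, 11²≡35, 12²≡15, 13²≡40, 14²≡24, 15²≡10, 16²≡41, 17²≡31, 18²≡23, 19²≡17, 20²≡13, 21²≡11 (mod 43).
The residues are {1, 4, 6, 9, 10, 11, 13, 14, 15, 16, 17, 21, 23, 24, 25, 31, 35, 36, 38, 40, 41}; the non-residues are the remaining 21 nonzero classes.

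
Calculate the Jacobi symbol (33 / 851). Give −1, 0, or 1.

Reciprocity: 33 ≡ 1 and 851 ≡ 3 (mod 4), so (33/851) = +(851/33).
Reduce top mod 33: now compute (26/33).
Pull out 2: since 33 ≡ 1 (mod 8), (2/33) = +1.
Reciprocity: 13 ≡ 1 and 33 ≡ 1 (mod 4), so (13/33) = +(33/13).
Reduce top mod 13: now compute (7/13).
Reciprocity: 7 ≡ 3 and 13 ≡ 1 (mod 4), so (7/13) = +(13/7).
Reduce top mod 7: now compute (6/7).
Pull out 2: since 7 ≡ 7 (mod 8), (2/7) = +1.
Reciprocity: 3 ≡ 3 and 7 ≡ 3 (mod 4), so (3/7) = −(7/3).
Reduce top mod 3: now compute (1/3).
Reached (1/3) = 1. Collecting the sign flips along the way, the symbol is -1.

-1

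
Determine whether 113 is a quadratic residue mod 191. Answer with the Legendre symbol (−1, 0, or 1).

Reciprocity: 113 ≡ 1 and 191 ≡ 3 (mod 4), so (113/191) = +(191/113).
Reduce top mod 113: now compute (78/113).
Pull out 2: since 113 ≡ 1 (mod 8), (2/113) = +1.
Reciprocity: 39 ≡ 3 and 113 ≡ 1 (mod 4), so (39/113) = +(113/39).
Reduce top mod 39: now compute (35/39).
Reciprocity: 35 ≡ 3 and 39 ≡ 3 (mod 4), so (35/39) = −(39/35).
Reduce top mod 35: now compute (4/35).
Pull out 2^2: since 35 ≡ 3 (mod 8), (2/35) = -1, so (2/35)^2 = +1.
Reached (1/35) = 1. Collecting the sign flips along the way, the symbol is -1.

-1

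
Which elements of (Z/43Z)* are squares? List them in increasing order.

1 4 6 9 10 11 13 14 15 16 17 21 23 24 25 31 35 36 38 40 41

Square k = 1,…,21 (k and 43−k give the same square):
1²=1, 2²=4, 3²=9, 4²=16, 5²=25, 6²=36, 7²≡6, 8²≡21, 9²≡38, 10²≡14, 11²≡35, 12²≡15, 13²≡40, 14²≡24, 15²≡10, 16²≡41, 17²≡31, 18²≡23, 19²≡17, 20²≡13, 21²≡11 (mod 43).
So the quadratic residues mod 43 are {1, 4, 6, 9, 10, 11, 13, 14, 15, 16, 17, 21, 23, 24, 25, 31, 35, 36, 38, 40, 41}.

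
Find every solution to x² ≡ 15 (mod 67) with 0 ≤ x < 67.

22, 45

Since 67 ≡ 3 (mod 4), a square root of 15 is 15^((67+1)/4) = 15^17 mod 67.
Repeated squaring: 15^2≡24, 15^4≡40, 15^8≡59, 15^16≡64 (mod 67).
15^17 = 15^(16+1) ≡ 22 (mod 67).
Check: 22² = 484 ≡ 15 (mod 67). The two roots are 22 and 45.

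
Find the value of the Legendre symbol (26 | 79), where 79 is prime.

Euler's criterion: (26/79) ≡ 26^39 (mod 79).
26^2 ≡ 44 (mod 79)
26^4 ≡ 40 (mod 79)
26^8 ≡ 20 (mod 79)
26^16 ≡ 5 (mod 79)
26^32 ≡ 25 (mod 79)
26^39 = 26^(32+4+2+1) ≡ 1 (mod 79).
Result is 1, so (26/79) = 1.

1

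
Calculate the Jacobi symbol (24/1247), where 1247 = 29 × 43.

Pull out 2^3: since 1247 ≡ 7 (mod 8), (2/1247) = +1, so (2/1247)^3 = +1.
Reciprocity: 3 ≡ 3 and 1247 ≡ 3 (mod 4), so (3/1247) = −(1247/3).
Reduce top mod 3: now compute (2/3).
Pull out 2: since 3 ≡ 3 (mod 8), (2/3) = -1.
Reached (1/3) = 1. Collecting the sign flips along the way, the symbol is +1.

1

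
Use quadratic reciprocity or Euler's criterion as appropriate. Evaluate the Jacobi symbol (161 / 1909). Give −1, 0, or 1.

0

Reciprocity: 161 ≡ 1 and 1909 ≡ 1 (mod 4), so (161/1909) = +(1909/161).
Reduce top mod 161: now compute (138/161).
Pull out 2: since 161 ≡ 1 (mod 8), (2/161) = +1.
Reciprocity: 69 ≡ 1 and 161 ≡ 1 (mod 4), so (69/161) = +(161/69).
Reduce top mod 69: now compute (23/69).
Reciprocity: 23 ≡ 3 and 69 ≡ 1 (mod 4), so (23/69) = +(69/23).
Reduce top mod 23: now compute (0/23).
Top reduces to 0: gcd > 1, so the symbol is 0.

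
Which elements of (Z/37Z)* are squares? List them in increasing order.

Square k = 1,…,18 (k and 37−k give the same square):
1²=1, 2²=4, 3²=9, 4²=16, 5²=25, 6²=36, 7²≡12, 8²≡27, 9²≡7, 10²≡26, 11²≡10, 12²≡33, 13²≡21, 14²≡11, 15²≡3, 16²≡34, 17²≡30, 18²≡28 (mod 37).
So the quadratic residues mod 37 are {1, 3, 4, 7, 9, 10, 11, 12, 16, 21, 25, 26, 27, 28, 30, 33, 34, 36}.

1,3,4,7,9,10,11,12,16,21,25,26,27,28,30,33,34,36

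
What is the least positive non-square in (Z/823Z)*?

(2/823) = +1, so 2 is a residue.
(3/823) = −1, so 3 is the smallest positive non-residue mod 823.

3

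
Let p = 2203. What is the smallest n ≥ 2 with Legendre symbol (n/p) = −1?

(2/2203) = −1, so 2 is the smallest positive non-residue mod 2203.

2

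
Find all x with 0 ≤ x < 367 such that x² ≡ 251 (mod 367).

Since 367 ≡ 3 (mod 4), a square root of 251 is 251^((367+1)/4) = 251^92 mod 367.
Repeated squaring: 251^2≡244, 251^4≡82, 251^8≡118, 251^16≡345, 251^32≡117, 251^64≡110 (mod 367).
251^92 = 251^(64+16+8+4) ≡ 148 (mod 367).
Check: 148² = 21904 ≡ 251 (mod 367). The two roots are 148 and 219.

148, 219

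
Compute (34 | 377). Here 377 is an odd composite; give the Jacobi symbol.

Pull out 2: since 377 ≡ 1 (mod 8), (2/377) = +1.
Reciprocity: 17 ≡ 1 and 377 ≡ 1 (mod 4), so (17/377) = +(377/17).
Reduce top mod 17: now compute (3/17).
Reciprocity: 3 ≡ 3 and 17 ≡ 1 (mod 4), so (3/17) = +(17/3).
Reduce top mod 3: now compute (2/3).
Pull out 2: since 3 ≡ 3 (mod 8), (2/3) = -1.
Reached (1/3) = 1. Collecting the sign flips along the way, the symbol is -1.

-1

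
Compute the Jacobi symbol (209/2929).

Reciprocity: 209 ≡ 1 and 2929 ≡ 1 (mod 4), so (209/2929) = +(2929/209).
Reduce top mod 209: now compute (3/209).
Reciprocity: 3 ≡ 3 and 209 ≡ 1 (mod 4), so (3/209) = +(209/3).
Reduce top mod 3: now compute (2/3).
Pull out 2: since 3 ≡ 3 (mod 8), (2/3) = -1.
Reached (1/3) = 1. Collecting the sign flips along the way, the symbol is -1.

-1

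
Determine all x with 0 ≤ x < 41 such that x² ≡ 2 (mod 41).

17, 24

41 ≡ 1 (mod 4), so we find a root by search.
Trying successive values, 17² = 289 ≡ 2 (mod 41). The other root is 41 − 17 = 24.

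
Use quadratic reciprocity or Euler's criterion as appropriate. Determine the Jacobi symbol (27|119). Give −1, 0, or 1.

Reciprocity: 27 ≡ 3 and 119 ≡ 3 (mod 4), so (27/119) = −(119/27).
Reduce top mod 27: now compute (11/27).
Reciprocity: 11 ≡ 3 and 27 ≡ 3 (mod 4), so (11/27) = −(27/11).
Reduce top mod 11: now compute (5/11).
Reciprocity: 5 ≡ 1 and 11 ≡ 3 (mod 4), so (5/11) = +(11/5).
Reduce top mod 5: now compute (1/5).
Reached (1/5) = 1. Collecting the sign flips along the way, the symbol is +1.

1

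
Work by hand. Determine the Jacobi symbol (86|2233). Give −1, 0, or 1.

Pull out 2: since 2233 ≡ 1 (mod 8), (2/2233) = +1.
Reciprocity: 43 ≡ 3 and 2233 ≡ 1 (mod 4), so (43/2233) = +(2233/43).
Reduce top mod 43: now compute (40/43).
Pull out 2^3: since 43 ≡ 3 (mod 8), (2/43) = -1, so (2/43)^3 = -1.
Reciprocity: 5 ≡ 1 and 43 ≡ 3 (mod 4), so (5/43) = +(43/5).
Reduce top mod 5: now compute (3/5).
Reciprocity: 3 ≡ 3 and 5 ≡ 1 (mod 4), so (3/5) = +(5/3).
Reduce top mod 3: now compute (2/3).
Pull out 2: since 3 ≡ 3 (mod 8), (2/3) = -1.
Reached (1/3) = 1. Collecting the sign flips along the way, the symbol is +1.

1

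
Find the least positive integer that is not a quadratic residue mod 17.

3

(2/17) = +1, so 2 is a residue.
(3/17) = −1, so 3 is the smallest positive non-residue mod 17.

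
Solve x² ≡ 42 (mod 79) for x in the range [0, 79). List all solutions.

11, 68

Since 79 ≡ 3 (mod 4), a square root of 42 is 42^((79+1)/4) = 42^20 mod 79.
Repeated squaring: 42^2≡26, 42^4≡44, 42^8≡40, 42^16≡20 (mod 79).
42^20 = 42^(16+4) ≡ 11 (mod 79).
Check: 11² = 121 ≡ 42 (mod 79). The two roots are 11 and 68.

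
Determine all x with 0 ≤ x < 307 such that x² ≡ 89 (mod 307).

150, 157

Since 307 ≡ 3 (mod 4), a square root of 89 is 89^((307+1)/4) = 89^77 mod 307.
Repeated squaring: 89^2≡246, 89^4≡37, 89^8≡141, 89^16≡233, 89^32≡257, 89^64≡44 (mod 307).
89^77 = 89^(64+8+4+1) ≡ 150 (mod 307).
Check: 150² = 22500 ≡ 89 (mod 307). The two roots are 150 and 157.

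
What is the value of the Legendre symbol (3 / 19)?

-1

Euler's criterion: (3/19) ≡ 3^9 (mod 19).
3^2 ≡ 9 (mod 19)
3^4 ≡ 5 (mod 19)
3^8 ≡ 6 (mod 19)
3^9 = 3^(8+1) ≡ 18 (mod 19).
Result is 18 ≡ −1, so (3/19) = −1.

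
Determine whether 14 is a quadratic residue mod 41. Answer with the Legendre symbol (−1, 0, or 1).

-1

Pull out 2: since 41 ≡ 1 (mod 8), (2/41) = +1.
Reciprocity: 7 ≡ 3 and 41 ≡ 1 (mod 4), so (7/41) = +(41/7).
Reduce top mod 7: now compute (6/7).
Pull out 2: since 7 ≡ 7 (mod 8), (2/7) = +1.
Reciprocity: 3 ≡ 3 and 7 ≡ 3 (mod 4), so (3/7) = −(7/3).
Reduce top mod 3: now compute (1/3).
Reached (1/3) = 1. Collecting the sign flips along the way, the symbol is -1.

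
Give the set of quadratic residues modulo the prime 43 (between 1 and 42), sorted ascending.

Square k = 1,…,21 (k and 43−k give the same square):
1²=1, 2²=4, 3²=9, 4²=16, 5²=25, 6²=36, 7²≡6, 8²≡21, 9²≡38, 10²≡14, 11²≡35, 12²≡15, 13²≡40, 14²≡24, 15²≡10, 16²≡41, 17²≡31, 18²≡23, 19²≡17, 20²≡13, 21²≡11 (mod 43).
So the quadratic residues mod 43 are {1, 4, 6, 9, 10, 11, 13, 14, 15, 16, 17, 21, 23, 24, 25, 31, 35, 36, 38, 40, 41}.

1, 4, 6, 9, 10, 11, 13, 14, 15, 16, 17, 21, 23, 24, 25, 31, 35, 36, 38, 40, 41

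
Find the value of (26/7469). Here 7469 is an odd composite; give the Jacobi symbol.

Pull out 2: since 7469 ≡ 5 (mod 8), (2/7469) = -1.
Reciprocity: 13 ≡ 1 and 7469 ≡ 1 (mod 4), so (13/7469) = +(7469/13).
Reduce top mod 13: now compute (7/13).
Reciprocity: 7 ≡ 3 and 13 ≡ 1 (mod 4), so (7/13) = +(13/7).
Reduce top mod 7: now compute (6/7).
Pull out 2: since 7 ≡ 7 (mod 8), (2/7) = +1.
Reciprocity: 3 ≡ 3 and 7 ≡ 3 (mod 4), so (3/7) = −(7/3).
Reduce top mod 3: now compute (1/3).
Reached (1/3) = 1. Collecting the sign flips along the way, the symbol is +1.

1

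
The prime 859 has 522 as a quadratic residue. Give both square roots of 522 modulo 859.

350, 509

Since 859 ≡ 3 (mod 4), a square root of 522 is 522^((859+1)/4) = 522^215 mod 859.
Repeated squaring: 522^2≡181, 522^4≡119, 522^8≡417, 522^16≡371, 522^32≡201, 522^64≡28, 522^128≡784 (mod 859).
522^215 = 522^(128+64+16+4+2+1) ≡ 509 (mod 859).
Check: 509² = 259081 ≡ 522 (mod 859). The two roots are 350 and 509.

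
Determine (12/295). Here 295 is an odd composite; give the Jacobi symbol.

-1

Pull out 2^2: since 295 ≡ 7 (mod 8), (2/295) = +1, so (2/295)^2 = +1.
Reciprocity: 3 ≡ 3 and 295 ≡ 3 (mod 4), so (3/295) = −(295/3).
Reduce top mod 3: now compute (1/3).
Reached (1/3) = 1. Collecting the sign flips along the way, the symbol is -1.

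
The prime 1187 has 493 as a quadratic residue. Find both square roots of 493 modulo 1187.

270, 917

Since 1187 ≡ 3 (mod 4), a square root of 493 is 493^((1187+1)/4) = 493^297 mod 1187.
Repeated squaring: 493^2≡901, 493^4≡1080, 493^8≡766, 493^16≡378, 493^32≡444, 493^64≡94, 493^128≡527, 493^256≡1158 (mod 1187).
493^297 = 493^(256+32+8+1) ≡ 270 (mod 1187).
Check: 270² = 72900 ≡ 493 (mod 1187). The two roots are 270 and 917.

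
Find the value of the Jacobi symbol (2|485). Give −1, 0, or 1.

Pull out 2: since 485 ≡ 5 (mod 8), (2/485) = -1.
Reached (1/485) = 1. Collecting the sign flips along the way, the symbol is -1.

-1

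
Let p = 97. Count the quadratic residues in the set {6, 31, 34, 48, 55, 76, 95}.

4

(6/97) = +1 → QR.
(31/97) = +1 → QR.
(34/97) = -1 → non-residue.
(48/97) = +1 → QR.
(55/97) = -1 → non-residue.
(76/97) = -1 → non-residue.
(95/97) = +1 → QR.
Total quadratic residues among the 7: 4.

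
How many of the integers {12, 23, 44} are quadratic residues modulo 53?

(12/53) = -1 → non-residue.
(23/53) = -1 → non-residue.
(44/53) = +1 → QR.
Total quadratic residues among the 3: 1.

1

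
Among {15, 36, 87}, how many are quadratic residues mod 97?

(15/97) = -1 → non-residue.
(36/97) = +1 → QR.
(87/97) = -1 → non-residue.
Total quadratic residues among the 3: 1.

1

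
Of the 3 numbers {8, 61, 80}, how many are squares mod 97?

2

(8/97) = +1 → QR.
(61/97) = +1 → QR.
(80/97) = -1 → non-residue.
Total quadratic residues among the 3: 2.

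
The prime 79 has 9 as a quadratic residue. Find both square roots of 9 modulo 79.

3, 76

Since 79 ≡ 3 (mod 4), a square root of 9 is 9^((79+1)/4) = 9^20 mod 79.
Repeated squaring: 9^2≡2, 9^4≡4, 9^8≡16, 9^16≡19 (mod 79).
9^20 = 9^(16+4) ≡ 76 (mod 79).
Check: 76² = 5776 ≡ 9 (mod 79). The two roots are 3 and 76.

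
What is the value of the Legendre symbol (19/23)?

-1

Reciprocity: 19 ≡ 3 and 23 ≡ 3 (mod 4), so (19/23) = −(23/19).
Reduce top mod 19: now compute (4/19).
Pull out 2^2: since 19 ≡ 3 (mod 8), (2/19) = -1, so (2/19)^2 = +1.
Reached (1/19) = 1. Collecting the sign flips along the way, the symbol is -1.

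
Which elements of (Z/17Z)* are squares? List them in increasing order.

1 2 4 8 9 13 15 16

Square k = 1,…,8 (k and 17−k give the same square):
1²=1, 2²=4, 3²=9, 4²=16, 5²≡8, 6²≡2, 7²≡15, 8²≡13 (mod 17).
So the quadratic residues mod 17 are {1, 2, 4, 8, 9, 13, 15, 16}.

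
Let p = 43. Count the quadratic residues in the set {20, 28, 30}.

0

(20/43) = -1 → non-residue.
(28/43) = -1 → non-residue.
(30/43) = -1 → non-residue.
Total quadratic residues among the 3: 0.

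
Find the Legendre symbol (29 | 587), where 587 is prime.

1

Reciprocity: 29 ≡ 1 and 587 ≡ 3 (mod 4), so (29/587) = +(587/29).
Reduce top mod 29: now compute (7/29).
Reciprocity: 7 ≡ 3 and 29 ≡ 1 (mod 4), so (7/29) = +(29/7).
Reduce top mod 7: now compute (1/7).
Reached (1/7) = 1. Collecting the sign flips along the way, the symbol is +1.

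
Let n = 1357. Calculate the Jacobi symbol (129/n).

Reciprocity: 129 ≡ 1 and 1357 ≡ 1 (mod 4), so (129/1357) = +(1357/129).
Reduce top mod 129: now compute (67/129).
Reciprocity: 67 ≡ 3 and 129 ≡ 1 (mod 4), so (67/129) = +(129/67).
Reduce top mod 67: now compute (62/67).
Pull out 2: since 67 ≡ 3 (mod 8), (2/67) = -1.
Reciprocity: 31 ≡ 3 and 67 ≡ 3 (mod 4), so (31/67) = −(67/31).
Reduce top mod 31: now compute (5/31).
Reciprocity: 5 ≡ 1 and 31 ≡ 3 (mod 4), so (5/31) = +(31/5).
Reduce top mod 5: now compute (1/5).
Reached (1/5) = 1. Collecting the sign flips along the way, the symbol is +1.

1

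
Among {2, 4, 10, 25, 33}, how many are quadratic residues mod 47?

3

(2/47) = +1 → QR.
(4/47) = +1 → QR.
(10/47) = -1 → non-residue.
(25/47) = +1 → QR.
(33/47) = -1 → non-residue.
Total quadratic residues among the 5: 3.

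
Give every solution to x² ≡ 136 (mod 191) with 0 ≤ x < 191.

Since 191 ≡ 3 (mod 4), a square root of 136 is 136^((191+1)/4) = 136^48 mod 191.
Repeated squaring: 136^2≡160, 136^4≡6, 136^8≡36, 136^16≡150, 136^32≡153 (mod 191).
136^48 = 136^(32+16) ≡ 30 (mod 191).
Check: 30² = 900 ≡ 136 (mod 191). The two roots are 30 and 161.

30, 161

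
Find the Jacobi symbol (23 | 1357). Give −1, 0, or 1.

Reciprocity: 23 ≡ 3 and 1357 ≡ 1 (mod 4), so (23/1357) = +(1357/23).
Reduce top mod 23: now compute (0/23).
Top reduces to 0: gcd > 1, so the symbol is 0.

0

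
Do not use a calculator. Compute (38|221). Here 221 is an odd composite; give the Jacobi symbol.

1

Pull out 2: since 221 ≡ 5 (mod 8), (2/221) = -1.
Reciprocity: 19 ≡ 3 and 221 ≡ 1 (mod 4), so (19/221) = +(221/19).
Reduce top mod 19: now compute (12/19).
Pull out 2^2: since 19 ≡ 3 (mod 8), (2/19) = -1, so (2/19)^2 = +1.
Reciprocity: 3 ≡ 3 and 19 ≡ 3 (mod 4), so (3/19) = −(19/3).
Reduce top mod 3: now compute (1/3).
Reached (1/3) = 1. Collecting the sign flips along the way, the symbol is +1.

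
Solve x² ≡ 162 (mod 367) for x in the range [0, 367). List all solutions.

Since 367 ≡ 3 (mod 4), a square root of 162 is 162^((367+1)/4) = 162^92 mod 367.
Repeated squaring: 162^2≡187, 162^4≡104, 162^8≡173, 162^16≡202, 162^32≡67, 162^64≡85 (mod 367).
162^92 = 162^(64+16+8+4) ≡ 23 (mod 367).
Check: 23² = 529 ≡ 162 (mod 367). The two roots are 23 and 344.

23, 344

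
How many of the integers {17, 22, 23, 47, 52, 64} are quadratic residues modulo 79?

4

(17/79) = -1 → non-residue.
(22/79) = +1 → QR.
(23/79) = +1 → QR.
(47/79) = -1 → non-residue.
(52/79) = +1 → QR.
(64/79) = +1 → QR.
Total quadratic residues among the 6: 4.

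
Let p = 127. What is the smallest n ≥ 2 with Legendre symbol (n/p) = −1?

3

(2/127) = +1, so 2 is a residue.
(3/127) = −1, so 3 is the smallest positive non-residue mod 127.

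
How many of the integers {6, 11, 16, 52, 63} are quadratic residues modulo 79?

(6/79) = -1 → non-residue.
(11/79) = +1 → QR.
(16/79) = +1 → QR.
(52/79) = +1 → QR.
(63/79) = -1 → non-residue.
Total quadratic residues among the 5: 3.

3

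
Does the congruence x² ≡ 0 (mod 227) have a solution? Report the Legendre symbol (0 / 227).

Top reduces to 0: gcd > 1, so the symbol is 0.

0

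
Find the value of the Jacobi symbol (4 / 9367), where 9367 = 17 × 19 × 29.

1

Pull out 2^2: since 9367 ≡ 7 (mod 8), (2/9367) = +1, so (2/9367)^2 = +1.
Reached (1/9367) = 1. Collecting the sign flips along the way, the symbol is +1.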